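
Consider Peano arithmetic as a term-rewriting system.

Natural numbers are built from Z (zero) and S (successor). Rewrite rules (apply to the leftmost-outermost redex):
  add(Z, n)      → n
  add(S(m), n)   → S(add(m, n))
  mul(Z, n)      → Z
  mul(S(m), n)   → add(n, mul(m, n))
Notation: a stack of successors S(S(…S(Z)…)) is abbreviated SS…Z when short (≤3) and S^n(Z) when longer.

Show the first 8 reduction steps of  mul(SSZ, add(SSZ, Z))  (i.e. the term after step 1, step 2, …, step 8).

  start: mul(SSZ, add(SSZ, Z))
  step 1: add(add(SSZ, Z), mul(SZ, add(SSZ, Z)))
  step 2: add(S(add(SZ, Z)), mul(SZ, add(SSZ, Z)))
  step 3: S(add(add(SZ, Z), mul(SZ, add(SSZ, Z))))
  step 4: S(add(S(add(Z, Z)), mul(SZ, add(SSZ, Z))))
  step 5: S(S(add(add(Z, Z), mul(SZ, add(SSZ, Z)))))
  step 6: S(S(add(Z, mul(SZ, add(SSZ, Z)))))
  step 7: S(S(mul(SZ, add(SSZ, Z))))
  step 8: S(S(add(add(SSZ, Z), mul(Z, add(SSZ, Z)))))

Answer: after 8 steps: S(S(add(add(SSZ, Z), mul(Z, add(SSZ, Z)))))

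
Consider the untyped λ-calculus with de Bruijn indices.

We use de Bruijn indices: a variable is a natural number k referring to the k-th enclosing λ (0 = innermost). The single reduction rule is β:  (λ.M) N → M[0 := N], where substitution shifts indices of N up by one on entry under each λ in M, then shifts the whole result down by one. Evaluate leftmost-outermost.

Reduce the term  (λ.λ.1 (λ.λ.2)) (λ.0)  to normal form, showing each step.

Answer: normal form = λ.λ.λ.2  (in 2 steps)

Working:
  start: (λ.λ.1 (λ.λ.2)) (λ.0)
  →1  λ.(λ.0) (λ.λ.2)
  →2  λ.λ.λ.2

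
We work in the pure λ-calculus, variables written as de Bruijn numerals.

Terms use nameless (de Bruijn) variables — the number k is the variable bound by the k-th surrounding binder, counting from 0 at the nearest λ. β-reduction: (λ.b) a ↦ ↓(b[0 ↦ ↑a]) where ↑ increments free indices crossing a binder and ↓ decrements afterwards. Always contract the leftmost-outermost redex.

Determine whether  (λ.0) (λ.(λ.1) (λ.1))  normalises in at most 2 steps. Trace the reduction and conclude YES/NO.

  start: (λ.0) (λ.(λ.1) (λ.1))
  step 1: λ.(λ.1) (λ.1)
  step 2: λ.0

Answer: YES — reaches normal form λ.0 in 2 ≤ 2 steps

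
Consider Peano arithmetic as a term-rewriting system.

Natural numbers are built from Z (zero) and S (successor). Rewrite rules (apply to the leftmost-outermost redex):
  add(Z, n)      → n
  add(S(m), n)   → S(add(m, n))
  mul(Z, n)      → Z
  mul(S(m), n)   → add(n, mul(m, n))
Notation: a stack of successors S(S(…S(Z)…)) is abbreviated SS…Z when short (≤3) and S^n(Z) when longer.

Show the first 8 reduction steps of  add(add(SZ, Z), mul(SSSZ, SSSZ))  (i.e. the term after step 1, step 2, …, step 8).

Answer: after 8 steps: S(S(S(S(add(Z, mul(SSZ, SSSZ))))))

Working:
  start: add(add(SZ, Z), mul(SSSZ, SSSZ))
  step 1: add(S(add(Z, Z)), mul(SSSZ, SSSZ))
  step 2: S(add(add(Z, Z), mul(SSSZ, SSSZ)))
  step 3: S(add(Z, mul(SSSZ, SSSZ)))
  step 4: S(mul(SSSZ, SSSZ))
  step 5: S(add(SSSZ, mul(SSZ, SSSZ)))
  step 6: S(S(add(SSZ, mul(SSZ, SSSZ))))
  step 7: S(S(S(add(SZ, mul(SSZ, SSSZ)))))
  step 8: S(S(S(S(add(Z, mul(SSZ, SSSZ))))))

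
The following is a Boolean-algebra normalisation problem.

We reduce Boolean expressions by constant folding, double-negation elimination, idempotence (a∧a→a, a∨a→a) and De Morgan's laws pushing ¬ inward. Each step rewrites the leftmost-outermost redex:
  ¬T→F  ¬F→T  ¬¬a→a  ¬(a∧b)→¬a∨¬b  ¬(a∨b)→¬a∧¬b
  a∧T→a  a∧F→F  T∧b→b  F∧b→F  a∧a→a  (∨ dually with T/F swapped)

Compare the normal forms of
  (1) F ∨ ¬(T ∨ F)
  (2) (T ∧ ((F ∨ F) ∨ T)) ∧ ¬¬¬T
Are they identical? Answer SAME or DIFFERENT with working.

Term A:
  start: F ∨ ¬(T ∨ F)
  step 1: ¬(T ∨ F)
  step 2: ¬T ∧ ¬F
  step 3: F ∧ ¬F
  step 4: F

Term B:
  start: (T ∧ ((F ∨ F) ∨ T)) ∧ ¬¬¬T
  step 1: ((F ∨ F) ∨ T) ∧ ¬¬¬T
  step 2: T ∧ ¬¬¬T
  step 3: ¬¬¬T
  step 4: ¬T
  step 5: F

Answer: SAME — A ⇓ F, B ⇓ F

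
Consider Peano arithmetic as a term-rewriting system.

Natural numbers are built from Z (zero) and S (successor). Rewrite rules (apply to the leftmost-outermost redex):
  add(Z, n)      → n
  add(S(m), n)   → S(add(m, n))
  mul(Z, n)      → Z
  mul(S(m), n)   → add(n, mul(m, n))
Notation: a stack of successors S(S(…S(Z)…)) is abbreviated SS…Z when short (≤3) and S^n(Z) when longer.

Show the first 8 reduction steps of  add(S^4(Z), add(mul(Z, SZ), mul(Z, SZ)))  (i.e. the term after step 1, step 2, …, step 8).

  start: add(S^4(Z), add(mul(Z, SZ), mul(Z, SZ)))
  step 1: S(add(SSSZ, add(mul(Z, SZ), mul(Z, SZ))))
  step 2: S(S(add(SSZ, add(mul(Z, SZ), mul(Z, SZ)))))
  step 3: S(S(S(add(SZ, add(mul(Z, SZ), mul(Z, SZ))))))
  step 4: S(S(S(S(add(Z, add(mul(Z, SZ), mul(Z, SZ)))))))
  step 5: S(S(S(S(add(mul(Z, SZ), mul(Z, SZ))))))
  step 6: S(S(S(S(add(Z, mul(Z, SZ))))))
  step 7: S(S(S(S(mul(Z, SZ)))))
  step 8: S^4(Z)

Answer: after 8 steps: S^4(Z)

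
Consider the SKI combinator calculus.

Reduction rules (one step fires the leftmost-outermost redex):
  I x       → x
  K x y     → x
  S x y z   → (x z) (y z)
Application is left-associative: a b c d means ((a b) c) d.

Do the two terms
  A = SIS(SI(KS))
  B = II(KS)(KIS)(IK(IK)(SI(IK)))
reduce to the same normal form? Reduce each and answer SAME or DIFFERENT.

Answer: DIFFERENT — A ⇓ S(SI(KS))S, B ⇓ SK

Reduction:
Term A:
  start: SIS(SI(KS))
  [1] I(SI(KS))(S(SI(KS)))
  [2] SI(KS)(S(SI(KS)))
  [3] I(S(SI(KS)))(KS(S(SI(KS))))
  [4] S(SI(KS))(KS(S(SI(KS))))
  [5] S(SI(KS))S

Term B:
  start: II(KS)(KIS)(IK(IK)(SI(IK)))
  [1] I(KS)(KIS)(IK(IK)(SI(IK)))
  [2] KS(KIS)(IK(IK)(SI(IK)))
  [3] S(IK(IK)(SI(IK)))
  [4] S(K(IK)(SI(IK)))
  [5] S(IK)
  [6] SK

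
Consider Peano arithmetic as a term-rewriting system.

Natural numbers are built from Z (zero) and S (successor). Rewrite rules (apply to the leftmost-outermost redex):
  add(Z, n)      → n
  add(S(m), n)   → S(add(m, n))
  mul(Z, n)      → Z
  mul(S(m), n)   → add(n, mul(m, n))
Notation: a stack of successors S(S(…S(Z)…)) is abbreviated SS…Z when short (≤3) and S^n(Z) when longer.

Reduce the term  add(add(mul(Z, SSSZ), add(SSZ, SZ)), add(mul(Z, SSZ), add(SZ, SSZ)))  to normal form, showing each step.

Answer: normal form = S^6(Z)  (in 13 steps)

Working:
  start: add(add(mul(Z, SSSZ), add(SSZ, SZ)), add(mul(Z, SSZ), add(SZ, SSZ)))
  →1  add(add(Z, add(SSZ, SZ)), add(mul(Z, SSZ), add(SZ, SSZ)))
  →2  add(add(SSZ, SZ), add(mul(Z, SSZ), add(SZ, SSZ)))
  →3  add(S(add(SZ, SZ)), add(mul(Z, SSZ), add(SZ, SSZ)))
  →4  S(add(add(SZ, SZ), add(mul(Z, SSZ), add(SZ, SSZ))))
  →5  S(add(S(add(Z, SZ)), add(mul(Z, SSZ), add(SZ, SSZ))))
  →6  S(S(add(add(Z, SZ), add(mul(Z, SSZ), add(SZ, SSZ)))))
  →7  S(S(add(SZ, add(mul(Z, SSZ), add(SZ, SSZ)))))
  →8  S(S(S(add(Z, add(mul(Z, SSZ), add(SZ, SSZ))))))
  →9  S(S(S(add(mul(Z, SSZ), add(SZ, SSZ)))))
  →10  S(S(S(add(Z, add(SZ, SSZ)))))
  →11  S(S(S(add(SZ, SSZ))))
  →12  S(S(S(S(add(Z, SSZ)))))
  →13  S^6(Z)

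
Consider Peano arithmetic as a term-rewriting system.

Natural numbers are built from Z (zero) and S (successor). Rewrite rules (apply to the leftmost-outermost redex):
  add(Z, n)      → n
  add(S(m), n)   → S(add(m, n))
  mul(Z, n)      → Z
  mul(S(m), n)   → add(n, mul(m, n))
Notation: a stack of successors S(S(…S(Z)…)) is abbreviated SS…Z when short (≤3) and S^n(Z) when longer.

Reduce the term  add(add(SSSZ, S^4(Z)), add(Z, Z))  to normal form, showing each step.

  start: add(add(SSSZ, S^4(Z)), add(Z, Z))
  [1] add(S(add(SSZ, S^4(Z))), add(Z, Z))
  [2] S(add(add(SSZ, S^4(Z)), add(Z, Z)))
  [3] S(add(S(add(SZ, S^4(Z))), add(Z, Z)))
  [4] S(S(add(add(SZ, S^4(Z)), add(Z, Z))))
  [5] S(S(add(S(add(Z, S^4(Z))), add(Z, Z))))
  [6] S(S(S(add(add(Z, S^4(Z)), add(Z, Z)))))
  [7] S(S(S(add(S^4(Z), add(Z, Z)))))
  [8] S(S(S(S(add(SSSZ, add(Z, Z))))))
  [9] S(S(S(S(S(add(SSZ, add(Z, Z)))))))
  [10] S(S(S(S(S(S(add(SZ, add(Z, Z))))))))
  [11] S(S(S(S(S(S(S(add(Z, add(Z, Z)))))))))
  [12] S(S(S(S(S(S(S(add(Z, Z))))))))
  [13] S^7(Z)

Answer: normal form = S^7(Z)  (in 13 steps)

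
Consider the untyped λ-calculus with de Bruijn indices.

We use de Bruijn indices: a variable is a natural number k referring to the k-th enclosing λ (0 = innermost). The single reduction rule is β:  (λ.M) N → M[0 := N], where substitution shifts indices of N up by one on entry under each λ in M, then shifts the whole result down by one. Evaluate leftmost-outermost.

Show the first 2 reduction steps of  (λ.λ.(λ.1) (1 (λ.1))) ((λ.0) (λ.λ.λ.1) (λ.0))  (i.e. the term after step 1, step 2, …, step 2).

Answer: after 2 steps: λ.0

Derivation:
  start: (λ.λ.(λ.1) (1 (λ.1))) ((λ.0) (λ.λ.λ.1) (λ.0))
  step 1: λ.(λ.1) ((λ.0) (λ.λ.λ.1) (λ.0) (λ.1))
  step 2: λ.0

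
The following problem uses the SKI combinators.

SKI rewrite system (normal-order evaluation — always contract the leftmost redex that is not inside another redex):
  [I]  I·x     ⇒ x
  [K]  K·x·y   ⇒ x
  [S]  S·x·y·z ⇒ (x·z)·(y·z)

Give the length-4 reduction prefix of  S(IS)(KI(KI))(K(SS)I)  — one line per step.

  start: S(IS)(KI(KI))(K(SS)I)
  [1] IS(K(SS)I)(KI(KI)(K(SS)I))
  [2] S(K(SS)I)(KI(KI)(K(SS)I))
  [3] S(SS)(KI(KI)(K(SS)I))
  [4] S(SS)(I(K(SS)I))

Answer: after 4 steps: S(SS)(I(K(SS)I))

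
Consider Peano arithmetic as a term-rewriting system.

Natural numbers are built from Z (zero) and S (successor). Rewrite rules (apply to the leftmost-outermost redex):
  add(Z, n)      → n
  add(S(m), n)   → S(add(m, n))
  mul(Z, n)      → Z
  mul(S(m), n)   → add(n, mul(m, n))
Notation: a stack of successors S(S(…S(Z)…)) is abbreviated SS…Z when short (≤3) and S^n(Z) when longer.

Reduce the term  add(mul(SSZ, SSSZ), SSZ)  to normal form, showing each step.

  start: add(mul(SSZ, SSSZ), SSZ)
  →1  add(add(SSSZ, mul(SZ, SSSZ)), SSZ)
  →2  add(S(add(SSZ, mul(SZ, SSSZ))), SSZ)
  →3  S(add(add(SSZ, mul(SZ, SSSZ)), SSZ))
  →4  S(add(S(add(SZ, mul(SZ, SSSZ))), SSZ))
  →5  S(S(add(add(SZ, mul(SZ, SSSZ)), SSZ)))
  →6  S(S(add(S(add(Z, mul(SZ, SSSZ))), SSZ)))
  →7  S(S(S(add(add(Z, mul(SZ, SSSZ)), SSZ))))
  →8  S(S(S(add(mul(SZ, SSSZ), SSZ))))
  →9  S(S(S(add(add(SSSZ, mul(Z, SSSZ)), SSZ))))
  →10  S(S(S(add(S(add(SSZ, mul(Z, SSSZ))), SSZ))))
  →11  S(S(S(S(add(add(SSZ, mul(Z, SSSZ)), SSZ)))))
  →12  S(S(S(S(add(S(add(SZ, mul(Z, SSSZ))), SSZ)))))
  →13  S(S(S(S(S(add(add(SZ, mul(Z, SSSZ)), SSZ))))))
  →14  S(S(S(S(S(add(S(add(Z, mul(Z, SSSZ))), SSZ))))))
  →15  S(S(S(S(S(S(add(add(Z, mul(Z, SSSZ)), SSZ)))))))
  →16  S(S(S(S(S(S(add(mul(Z, SSSZ), SSZ)))))))
  →17  S(S(S(S(S(S(add(Z, SSZ)))))))
  →18  S^8(Z)

Answer: normal form = S^8(Z)  (in 18 steps)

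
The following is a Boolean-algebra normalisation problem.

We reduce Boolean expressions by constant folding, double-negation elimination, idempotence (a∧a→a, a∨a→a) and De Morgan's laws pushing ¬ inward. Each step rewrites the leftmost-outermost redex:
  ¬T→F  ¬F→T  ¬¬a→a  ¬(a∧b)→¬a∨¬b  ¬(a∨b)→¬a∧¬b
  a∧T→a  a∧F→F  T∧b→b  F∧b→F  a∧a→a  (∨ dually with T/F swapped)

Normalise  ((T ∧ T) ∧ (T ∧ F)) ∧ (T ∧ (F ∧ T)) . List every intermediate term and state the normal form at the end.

Answer: normal form = F  (in 4 steps)

Reduction:
  start: ((T ∧ T) ∧ (T ∧ F)) ∧ (T ∧ (F ∧ T))
  [1] (T ∧ (T ∧ F)) ∧ (T ∧ (F ∧ T))
  [2] (T ∧ F) ∧ (T ∧ (F ∧ T))
  [3] F ∧ (T ∧ (F ∧ T))
  [4] F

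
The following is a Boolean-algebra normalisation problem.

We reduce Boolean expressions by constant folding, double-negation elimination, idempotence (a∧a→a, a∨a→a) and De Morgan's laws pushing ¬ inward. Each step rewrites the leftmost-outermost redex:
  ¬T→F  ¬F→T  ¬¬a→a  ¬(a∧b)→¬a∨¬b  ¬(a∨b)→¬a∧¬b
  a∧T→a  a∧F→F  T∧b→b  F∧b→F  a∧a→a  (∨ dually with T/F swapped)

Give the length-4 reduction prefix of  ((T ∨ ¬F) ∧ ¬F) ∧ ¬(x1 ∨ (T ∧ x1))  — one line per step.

Answer: after 4 steps: ¬(x1 ∨ (T ∧ x1))

Derivation:
  start: ((T ∨ ¬F) ∧ ¬F) ∧ ¬(x1 ∨ (T ∧ x1))
  →1  (T ∧ ¬F) ∧ ¬(x1 ∨ (T ∧ x1))
  →2  ¬F ∧ ¬(x1 ∨ (T ∧ x1))
  →3  T ∧ ¬(x1 ∨ (T ∧ x1))
  →4  ¬(x1 ∨ (T ∧ x1))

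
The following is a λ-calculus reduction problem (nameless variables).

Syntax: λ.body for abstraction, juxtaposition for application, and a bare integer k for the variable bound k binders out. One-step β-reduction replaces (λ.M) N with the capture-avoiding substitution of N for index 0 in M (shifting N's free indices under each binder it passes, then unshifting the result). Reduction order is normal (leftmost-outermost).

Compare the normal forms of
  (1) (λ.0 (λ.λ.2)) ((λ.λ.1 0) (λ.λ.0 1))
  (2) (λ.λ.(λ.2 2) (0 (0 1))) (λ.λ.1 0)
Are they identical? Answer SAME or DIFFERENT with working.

Answer: DIFFERENT — A ⇓ λ.0 (λ.λ.λ.λ.0 1), B ⇓ λ.λ.λ.1 0

Reduction:
Term A:
  start: (λ.0 (λ.λ.2)) ((λ.λ.1 0) (λ.λ.0 1))
  →1  (λ.λ.1 0) (λ.λ.0 1) (λ.λ.(λ.λ.1 0) (λ.λ.0 1))
  →2  (λ.(λ.λ.0 1) 0) (λ.λ.(λ.λ.1 0) (λ.λ.0 1))
  →3  (λ.λ.0 1) (λ.λ.(λ.λ.1 0) (λ.λ.0 1))
  →4  λ.0 (λ.λ.(λ.λ.1 0) (λ.λ.0 1))
  →5  λ.0 (λ.λ.λ.(λ.λ.0 1) 0)
  →6  λ.0 (λ.λ.λ.λ.0 1)

Term B:
  start: (λ.λ.(λ.2 2) (0 (0 1))) (λ.λ.1 0)
  →1  λ.(λ.(λ.λ.1 0) (λ.λ.1 0)) (0 (0 (λ.λ.1 0)))
  →2  λ.(λ.λ.1 0) (λ.λ.1 0)
  →3  λ.λ.(λ.λ.1 0) 0
  →4  λ.λ.λ.1 0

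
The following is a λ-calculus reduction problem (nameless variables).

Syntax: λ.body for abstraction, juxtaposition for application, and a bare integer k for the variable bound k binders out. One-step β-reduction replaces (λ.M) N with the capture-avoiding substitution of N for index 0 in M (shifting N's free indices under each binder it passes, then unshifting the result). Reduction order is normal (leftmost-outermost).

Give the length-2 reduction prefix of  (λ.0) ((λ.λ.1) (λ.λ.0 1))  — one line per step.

Answer: after 2 steps: λ.λ.λ.0 1

Working:
  start: (λ.0) ((λ.λ.1) (λ.λ.0 1))
  step 1: (λ.λ.1) (λ.λ.0 1)
  step 2: λ.λ.λ.0 1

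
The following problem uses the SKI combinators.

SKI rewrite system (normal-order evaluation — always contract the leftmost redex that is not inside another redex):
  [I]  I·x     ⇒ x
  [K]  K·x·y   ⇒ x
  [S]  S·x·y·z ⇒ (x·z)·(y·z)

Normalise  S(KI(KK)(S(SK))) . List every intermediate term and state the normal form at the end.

Answer: normal form = S(S(SK))  (in 2 steps)

Working:
  start: S(KI(KK)(S(SK)))
  [1] S(I(S(SK)))
  [2] S(S(SK))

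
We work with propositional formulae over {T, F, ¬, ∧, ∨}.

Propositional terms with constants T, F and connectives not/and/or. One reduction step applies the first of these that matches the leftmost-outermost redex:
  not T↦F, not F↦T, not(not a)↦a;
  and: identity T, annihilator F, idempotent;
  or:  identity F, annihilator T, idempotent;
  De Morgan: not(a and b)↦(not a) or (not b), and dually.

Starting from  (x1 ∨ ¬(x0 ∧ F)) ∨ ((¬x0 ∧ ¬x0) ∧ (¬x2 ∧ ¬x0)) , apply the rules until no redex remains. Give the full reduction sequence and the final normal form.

  start: (x1 ∨ ¬(x0 ∧ F)) ∨ ((¬x0 ∧ ¬x0) ∧ (¬x2 ∧ ¬x0))
  step 1: (x1 ∨ (¬x0 ∨ ¬F)) ∨ ((¬x0 ∧ ¬x0) ∧ (¬x2 ∧ ¬x0))
  step 2: (x1 ∨ (¬x0 ∨ T)) ∨ ((¬x0 ∧ ¬x0) ∧ (¬x2 ∧ ¬x0))
  step 3: (x1 ∨ T) ∨ ((¬x0 ∧ ¬x0) ∧ (¬x2 ∧ ¬x0))
  step 4: T ∨ ((¬x0 ∧ ¬x0) ∧ (¬x2 ∧ ¬x0))
  step 5: T

Answer: normal form = T  (in 5 steps)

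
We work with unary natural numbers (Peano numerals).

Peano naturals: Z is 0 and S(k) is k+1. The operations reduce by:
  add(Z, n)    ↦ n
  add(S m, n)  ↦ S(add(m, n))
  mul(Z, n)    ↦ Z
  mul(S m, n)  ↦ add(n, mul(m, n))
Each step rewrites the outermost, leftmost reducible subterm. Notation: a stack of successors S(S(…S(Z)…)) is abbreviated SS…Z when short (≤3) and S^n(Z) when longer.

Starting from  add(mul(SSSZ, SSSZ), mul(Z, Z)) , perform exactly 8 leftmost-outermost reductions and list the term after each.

  start: add(mul(SSSZ, SSSZ), mul(Z, Z))
  step 1: add(add(SSSZ, mul(SSZ, SSSZ)), mul(Z, Z))
  step 2: add(S(add(SSZ, mul(SSZ, SSSZ))), mul(Z, Z))
  step 3: S(add(add(SSZ, mul(SSZ, SSSZ)), mul(Z, Z)))
  step 4: S(add(S(add(SZ, mul(SSZ, SSSZ))), mul(Z, Z)))
  step 5: S(S(add(add(SZ, mul(SSZ, SSSZ)), mul(Z, Z))))
  step 6: S(S(add(S(add(Z, mul(SSZ, SSSZ))), mul(Z, Z))))
  step 7: S(S(S(add(add(Z, mul(SSZ, SSSZ)), mul(Z, Z)))))
  step 8: S(S(S(add(mul(SSZ, SSSZ), mul(Z, Z)))))

Answer: after 8 steps: S(S(S(add(mul(SSZ, SSSZ), mul(Z, Z)))))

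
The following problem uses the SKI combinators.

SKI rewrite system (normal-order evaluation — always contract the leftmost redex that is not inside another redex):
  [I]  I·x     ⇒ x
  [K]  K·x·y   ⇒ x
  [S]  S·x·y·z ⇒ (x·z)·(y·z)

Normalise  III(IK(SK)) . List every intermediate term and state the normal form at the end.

  start: III(IK(SK))
  →1  II(IK(SK))
  →2  I(IK(SK))
  →3  IK(SK)
  →4  K(SK)

Answer: normal form = K(SK)  (in 4 steps)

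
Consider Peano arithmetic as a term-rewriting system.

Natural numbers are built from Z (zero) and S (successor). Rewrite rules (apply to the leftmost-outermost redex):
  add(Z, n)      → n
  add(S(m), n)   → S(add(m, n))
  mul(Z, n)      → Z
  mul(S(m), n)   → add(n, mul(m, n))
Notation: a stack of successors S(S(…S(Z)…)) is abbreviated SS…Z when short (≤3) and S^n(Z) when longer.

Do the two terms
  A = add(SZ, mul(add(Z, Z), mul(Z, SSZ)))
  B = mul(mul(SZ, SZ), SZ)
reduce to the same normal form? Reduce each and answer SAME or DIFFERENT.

Answer: SAME — A ⇓ SZ, B ⇓ SZ

Reduction:
Term A:
  start: add(SZ, mul(add(Z, Z), mul(Z, SSZ)))
  step 1: S(add(Z, mul(add(Z, Z), mul(Z, SSZ))))
  step 2: S(mul(add(Z, Z), mul(Z, SSZ)))
  step 3: S(mul(Z, mul(Z, SSZ)))
  step 4: SZ

Term B:
  start: mul(mul(SZ, SZ), SZ)
  step 1: mul(add(SZ, mul(Z, SZ)), SZ)
  step 2: mul(S(add(Z, mul(Z, SZ))), SZ)
  step 3: add(SZ, mul(add(Z, mul(Z, SZ)), SZ))
  step 4: S(add(Z, mul(add(Z, mul(Z, SZ)), SZ)))
  step 5: S(mul(add(Z, mul(Z, SZ)), SZ))
  step 6: S(mul(mul(Z, SZ), SZ))
  step 7: S(mul(Z, SZ))
  step 8: SZ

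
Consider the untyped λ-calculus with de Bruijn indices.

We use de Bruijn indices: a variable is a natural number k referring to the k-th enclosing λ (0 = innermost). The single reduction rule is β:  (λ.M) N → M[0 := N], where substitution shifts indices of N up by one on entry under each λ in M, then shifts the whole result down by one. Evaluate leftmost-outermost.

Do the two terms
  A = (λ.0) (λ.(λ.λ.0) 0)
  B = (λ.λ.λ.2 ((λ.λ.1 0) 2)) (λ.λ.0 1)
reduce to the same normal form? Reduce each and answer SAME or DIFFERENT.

Answer: DIFFERENT — A ⇓ λ.λ.0, B ⇓ λ.λ.λ.0 (λ.λ.0 1)

Reduction:
Term A:
  start: (λ.0) (λ.(λ.λ.0) 0)
  step 1: λ.(λ.λ.0) 0
  step 2: λ.λ.0

Term B:
  start: (λ.λ.λ.2 ((λ.λ.1 0) 2)) (λ.λ.0 1)
  step 1: λ.λ.(λ.λ.0 1) ((λ.λ.1 0) (λ.λ.0 1))
  step 2: λ.λ.λ.0 ((λ.λ.1 0) (λ.λ.0 1))
  step 3: λ.λ.λ.0 (λ.(λ.λ.0 1) 0)
  step 4: λ.λ.λ.0 (λ.λ.0 1)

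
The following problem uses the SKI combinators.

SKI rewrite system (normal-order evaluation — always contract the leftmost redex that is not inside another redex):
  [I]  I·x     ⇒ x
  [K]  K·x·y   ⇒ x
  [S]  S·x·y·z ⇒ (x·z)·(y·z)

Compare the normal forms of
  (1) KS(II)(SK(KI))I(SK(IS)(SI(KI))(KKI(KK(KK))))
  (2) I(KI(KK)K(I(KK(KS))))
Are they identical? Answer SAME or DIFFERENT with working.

Answer: SAME — A ⇓ KK, B ⇓ KK

Reduction:
Term A:
  start: KS(II)(SK(KI))I(SK(IS)(SI(KI))(KKI(KK(KK))))
  [1] S(SK(KI))I(SK(IS)(SI(KI))(KKI(KK(KK))))
  [2] SK(KI)(SK(IS)(SI(KI))(KKI(KK(KK))))(I(SK(IS)(SI(KI))(KKI(KK(KK)))))
  [3] K(SK(IS)(SI(KI))(KKI(KK(KK))))(KI(SK(IS)(SI(KI))(KKI(KK(KK)))))(I(SK(IS)(SI(KI))(KKI(KK(KK)))))
  [4] SK(IS)(SI(KI))(KKI(KK(KK)))(I(SK(IS)(SI(KI))(KKI(KK(KK)))))
  [5] K(SI(KI))(IS(SI(KI)))(KKI(KK(KK)))(I(SK(IS)(SI(KI))(KKI(KK(KK)))))
  [6] SI(KI)(KKI(KK(KK)))(I(SK(IS)(SI(KI))(KKI(KK(KK)))))
  [7] I(KKI(KK(KK)))(KI(KKI(KK(KK))))(I(SK(IS)(SI(KI))(KKI(KK(KK)))))
  [8] KKI(KK(KK))(KI(KKI(KK(KK))))(I(SK(IS)(SI(KI))(KKI(KK(KK)))))
  [9] K(KK(KK))(KI(KKI(KK(KK))))(I(SK(IS)(SI(KI))(KKI(KK(KK)))))
  [10] KK(KK)(I(SK(IS)(SI(KI))(KKI(KK(KK)))))
  [11] K(I(SK(IS)(SI(KI))(KKI(KK(KK)))))
  [12] K(SK(IS)(SI(KI))(KKI(KK(KK))))
  [13] K(K(SI(KI))(IS(SI(KI)))(KKI(KK(KK))))
  [14] K(SI(KI)(KKI(KK(KK))))
  [15] K(I(KKI(KK(KK)))(KI(KKI(KK(KK)))))
  [16] K(KKI(KK(KK))(KI(KKI(KK(KK)))))
  [17] K(K(KK(KK))(KI(KKI(KK(KK)))))
  [18] K(KK(KK))
  [19] KK

Term B:
  start: I(KI(KK)K(I(KK(KS))))
  [1] KI(KK)K(I(KK(KS)))
  [2] IK(I(KK(KS)))
  [3] K(I(KK(KS)))
  [4] K(KK(KS))
  [5] KK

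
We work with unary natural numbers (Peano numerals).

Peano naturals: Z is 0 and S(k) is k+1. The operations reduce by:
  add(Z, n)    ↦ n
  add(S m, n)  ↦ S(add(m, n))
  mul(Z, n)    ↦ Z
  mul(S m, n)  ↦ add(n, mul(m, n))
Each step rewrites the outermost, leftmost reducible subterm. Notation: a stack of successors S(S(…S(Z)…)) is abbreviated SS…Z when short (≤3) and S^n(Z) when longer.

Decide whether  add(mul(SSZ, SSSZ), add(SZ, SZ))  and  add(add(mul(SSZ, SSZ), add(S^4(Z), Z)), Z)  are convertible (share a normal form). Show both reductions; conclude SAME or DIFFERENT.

Answer: SAME — A ⇓ S^8(Z), B ⇓ S^8(Z)

Working:
Term A:
  start: add(mul(SSZ, SSSZ), add(SZ, SZ))
  →1  add(add(SSSZ, mul(SZ, SSSZ)), add(SZ, SZ))
  →2  add(S(add(SSZ, mul(SZ, SSSZ))), add(SZ, SZ))
  →3  S(add(add(SSZ, mul(SZ, SSSZ)), add(SZ, SZ)))
  →4  S(add(S(add(SZ, mul(SZ, SSSZ))), add(SZ, SZ)))
  →5  S(S(add(add(SZ, mul(SZ, SSSZ)), add(SZ, SZ))))
  →6  S(S(add(S(add(Z, mul(SZ, SSSZ))), add(SZ, SZ))))
  →7  S(S(S(add(add(Z, mul(SZ, SSSZ)), add(SZ, SZ)))))
  →8  S(S(S(add(mul(SZ, SSSZ), add(SZ, SZ)))))
  →9  S(S(S(add(add(SSSZ, mul(Z, SSSZ)), add(SZ, SZ)))))
  →10  S(S(S(add(S(add(SSZ, mul(Z, SSSZ))), add(SZ, SZ)))))
  →11  S(S(S(S(add(add(SSZ, mul(Z, SSSZ)), add(SZ, SZ))))))
  →12  S(S(S(S(add(S(add(SZ, mul(Z, SSSZ))), add(SZ, SZ))))))
  →13  S(S(S(S(S(add(add(SZ, mul(Z, SSSZ)), add(SZ, SZ)))))))
  →14  S(S(S(S(S(add(S(add(Z, mul(Z, SSSZ))), add(SZ, SZ)))))))
  →15  S(S(S(S(S(S(add(add(Z, mul(Z, SSSZ)), add(SZ, SZ))))))))
  →16  S(S(S(S(S(S(add(mul(Z, SSSZ), add(SZ, SZ))))))))
  →17  S(S(S(S(S(S(add(Z, add(SZ, SZ))))))))
  →18  S(S(S(S(S(S(add(SZ, SZ)))))))
  →19  S(S(S(S(S(S(S(add(Z, SZ))))))))
  →20  S^8(Z)

Term B:
  start: add(add(mul(SSZ, SSZ), add(S^4(Z), Z)), Z)
  →1  add(add(add(SSZ, mul(SZ, SSZ)), add(S^4(Z), Z)), Z)
  →2  add(add(S(add(SZ, mul(SZ, SSZ))), add(S^4(Z), Z)), Z)
  →3  add(S(add(add(SZ, mul(SZ, SSZ)), add(S^4(Z), Z))), Z)
  →4  S(add(add(add(SZ, mul(SZ, SSZ)), add(S^4(Z), Z)), Z))
  →5  S(add(add(S(add(Z, mul(SZ, SSZ))), add(S^4(Z), Z)), Z))
  →6  S(add(S(add(add(Z, mul(SZ, SSZ)), add(S^4(Z), Z))), Z))
  →7  S(S(add(add(add(Z, mul(SZ, SSZ)), add(S^4(Z), Z)), Z)))
  →8  S(S(add(add(mul(SZ, SSZ), add(S^4(Z), Z)), Z)))
  →9  S(S(add(add(add(SSZ, mul(Z, SSZ)), add(S^4(Z), Z)), Z)))
  →10  S(S(add(add(S(add(SZ, mul(Z, SSZ))), add(S^4(Z), Z)), Z)))
  →11  S(S(add(S(add(add(SZ, mul(Z, SSZ)), add(S^4(Z), Z))), Z)))
  →12  S(S(S(add(add(add(SZ, mul(Z, SSZ)), add(S^4(Z), Z)), Z))))
  →13  S(S(S(add(add(S(add(Z, mul(Z, SSZ))), add(S^4(Z), Z)), Z))))
  →14  S(S(S(add(S(add(add(Z, mul(Z, SSZ)), add(S^4(Z), Z))), Z))))
  →15  S(S(S(S(add(add(add(Z, mul(Z, SSZ)), add(S^4(Z), Z)), Z)))))
  →16  S(S(S(S(add(add(mul(Z, SSZ), add(S^4(Z), Z)), Z)))))
  →17  S(S(S(S(add(add(Z, add(S^4(Z), Z)), Z)))))
  →18  S(S(S(S(add(add(S^4(Z), Z), Z)))))
  →19  S(S(S(S(add(S(add(SSSZ, Z)), Z)))))
  →20  S(S(S(S(S(add(add(SSSZ, Z), Z))))))
  →21  S(S(S(S(S(add(S(add(SSZ, Z)), Z))))))
  →22  S(S(S(S(S(S(add(add(SSZ, Z), Z)))))))
  →23  S(S(S(S(S(S(add(S(add(SZ, Z)), Z)))))))
  →24  S(S(S(S(S(S(S(add(add(SZ, Z), Z))))))))
  →25  S(S(S(S(S(S(S(add(S(add(Z, Z)), Z))))))))
  →26  S(S(S(S(S(S(S(S(add(add(Z, Z), Z)))))))))
  →27  S(S(S(S(S(S(S(S(add(Z, Z)))))))))
  →28  S^8(Z)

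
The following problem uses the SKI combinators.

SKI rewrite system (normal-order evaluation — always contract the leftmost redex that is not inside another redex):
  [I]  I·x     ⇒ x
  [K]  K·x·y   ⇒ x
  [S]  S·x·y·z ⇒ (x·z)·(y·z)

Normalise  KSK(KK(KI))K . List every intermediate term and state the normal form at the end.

Answer: normal form = SKK  (in 2 steps)

Reduction:
  start: KSK(KK(KI))K
  →1  S(KK(KI))K
  →2  SKK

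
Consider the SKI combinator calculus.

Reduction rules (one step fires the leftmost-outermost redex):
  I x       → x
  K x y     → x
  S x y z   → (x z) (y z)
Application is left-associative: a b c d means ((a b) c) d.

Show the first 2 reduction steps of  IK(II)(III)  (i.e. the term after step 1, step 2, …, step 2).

  start: IK(II)(III)
  [1] K(II)(III)
  [2] II

Answer: after 2 steps: II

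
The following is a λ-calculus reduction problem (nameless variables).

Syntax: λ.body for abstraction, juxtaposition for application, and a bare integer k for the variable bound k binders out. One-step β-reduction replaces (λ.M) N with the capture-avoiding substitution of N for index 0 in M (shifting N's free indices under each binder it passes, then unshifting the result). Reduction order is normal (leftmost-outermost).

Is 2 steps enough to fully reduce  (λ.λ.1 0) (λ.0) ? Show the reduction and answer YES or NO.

  start: (λ.λ.1 0) (λ.0)
  →1  λ.(λ.0) 0
  →2  λ.0

Answer: YES — reaches normal form λ.0 in 2 ≤ 2 steps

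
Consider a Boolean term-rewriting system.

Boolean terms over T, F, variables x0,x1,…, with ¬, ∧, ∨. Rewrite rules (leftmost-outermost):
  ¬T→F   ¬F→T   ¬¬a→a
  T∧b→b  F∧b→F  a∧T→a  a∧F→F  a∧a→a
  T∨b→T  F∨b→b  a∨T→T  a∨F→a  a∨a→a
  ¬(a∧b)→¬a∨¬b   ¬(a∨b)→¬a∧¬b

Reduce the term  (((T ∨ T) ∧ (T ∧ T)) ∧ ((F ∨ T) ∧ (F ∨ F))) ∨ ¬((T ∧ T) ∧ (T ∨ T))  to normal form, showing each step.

  start: (((T ∨ T) ∧ (T ∧ T)) ∧ ((F ∨ T) ∧ (F ∨ F))) ∨ ¬((T ∧ T) ∧ (T ∨ T))
  step 1: ((T ∧ (T ∧ T)) ∧ ((F ∨ T) ∧ (F ∨ F))) ∨ ¬((T ∧ T) ∧ (T ∨ T))
  step 2: ((T ∧ T) ∧ ((F ∨ T) ∧ (F ∨ F))) ∨ ¬((T ∧ T) ∧ (T ∨ T))
  step 3: (T ∧ ((F ∨ T) ∧ (F ∨ F))) ∨ ¬((T ∧ T) ∧ (T ∨ T))
  step 4: ((F ∨ T) ∧ (F ∨ F)) ∨ ¬((T ∧ T) ∧ (T ∨ T))
  step 5: (T ∧ (F ∨ F)) ∨ ¬((T ∧ T) ∧ (T ∨ T))
  step 6: (F ∨ F) ∨ ¬((T ∧ T) ∧ (T ∨ T))
  step 7: F ∨ ¬((T ∧ T) ∧ (T ∨ T))
  step 8: ¬((T ∧ T) ∧ (T ∨ T))
  step 9: ¬(T ∧ T) ∨ ¬(T ∨ T)
  step 10: (¬T ∨ ¬T) ∨ ¬(T ∨ T)
  step 11: ¬T ∨ ¬(T ∨ T)
  step 12: F ∨ ¬(T ∨ T)
  step 13: ¬(T ∨ T)
  step 14: ¬T ∧ ¬T
  step 15: ¬T
  step 16: F

Answer: normal form = F  (in 16 steps)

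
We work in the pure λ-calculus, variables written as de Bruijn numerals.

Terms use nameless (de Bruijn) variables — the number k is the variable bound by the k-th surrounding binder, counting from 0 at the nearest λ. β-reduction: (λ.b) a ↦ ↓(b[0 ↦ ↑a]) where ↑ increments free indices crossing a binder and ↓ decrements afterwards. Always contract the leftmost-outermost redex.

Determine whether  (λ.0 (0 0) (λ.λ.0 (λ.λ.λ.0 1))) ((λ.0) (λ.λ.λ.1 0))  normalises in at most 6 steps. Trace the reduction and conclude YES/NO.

Answer: YES — reaches normal form λ.λ.0 (λ.λ.λ.0 1) in 5 ≤ 6 steps

Working:
  start: (λ.0 (0 0) (λ.λ.0 (λ.λ.λ.0 1))) ((λ.0) (λ.λ.λ.1 0))
  step 1: (λ.0) (λ.λ.λ.1 0) ((λ.0) (λ.λ.λ.1 0) ((λ.0) (λ.λ.λ.1 0))) (λ.λ.0 (λ.λ.λ.0 1))
  step 2: (λ.λ.λ.1 0) ((λ.0) (λ.λ.λ.1 0) ((λ.0) (λ.λ.λ.1 0))) (λ.λ.0 (λ.λ.λ.0 1))
  step 3: (λ.λ.1 0) (λ.λ.0 (λ.λ.λ.0 1))
  step 4: λ.(λ.λ.0 (λ.λ.λ.0 1)) 0
  step 5: λ.λ.0 (λ.λ.λ.0 1)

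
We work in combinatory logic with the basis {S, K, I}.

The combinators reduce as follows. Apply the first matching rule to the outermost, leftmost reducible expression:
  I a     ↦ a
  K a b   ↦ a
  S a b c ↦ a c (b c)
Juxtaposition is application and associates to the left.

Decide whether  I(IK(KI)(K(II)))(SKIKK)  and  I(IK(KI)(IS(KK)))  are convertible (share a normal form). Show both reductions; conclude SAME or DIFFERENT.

Answer: DIFFERENT — A ⇓ I, B ⇓ KI

Derivation:
Term A:
  start: I(IK(KI)(K(II)))(SKIKK)
  [1] IK(KI)(K(II))(SKIKK)
  [2] K(KI)(K(II))(SKIKK)
  [3] KI(SKIKK)
  [4] I

Term B:
  start: I(IK(KI)(IS(KK)))
  [1] IK(KI)(IS(KK))
  [2] K(KI)(IS(KK))
  [3] KI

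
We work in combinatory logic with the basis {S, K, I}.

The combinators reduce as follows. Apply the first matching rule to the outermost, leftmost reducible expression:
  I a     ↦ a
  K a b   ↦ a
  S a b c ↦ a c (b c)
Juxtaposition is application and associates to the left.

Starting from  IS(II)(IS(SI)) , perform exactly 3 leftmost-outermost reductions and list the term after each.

Answer: after 3 steps: SI(S(SI))

Derivation:
  start: IS(II)(IS(SI))
  →1  S(II)(IS(SI))
  →2  SI(IS(SI))
  →3  SI(S(SI))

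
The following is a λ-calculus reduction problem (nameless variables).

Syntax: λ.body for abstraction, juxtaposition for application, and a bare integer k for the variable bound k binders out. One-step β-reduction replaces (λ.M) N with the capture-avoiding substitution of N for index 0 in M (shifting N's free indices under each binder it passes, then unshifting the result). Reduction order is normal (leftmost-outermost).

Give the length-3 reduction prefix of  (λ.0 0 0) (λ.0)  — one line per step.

  start: (λ.0 0 0) (λ.0)
  step 1: (λ.0) (λ.0) (λ.0)
  step 2: (λ.0) (λ.0)
  step 3: λ.0

Answer: after 3 steps: λ.0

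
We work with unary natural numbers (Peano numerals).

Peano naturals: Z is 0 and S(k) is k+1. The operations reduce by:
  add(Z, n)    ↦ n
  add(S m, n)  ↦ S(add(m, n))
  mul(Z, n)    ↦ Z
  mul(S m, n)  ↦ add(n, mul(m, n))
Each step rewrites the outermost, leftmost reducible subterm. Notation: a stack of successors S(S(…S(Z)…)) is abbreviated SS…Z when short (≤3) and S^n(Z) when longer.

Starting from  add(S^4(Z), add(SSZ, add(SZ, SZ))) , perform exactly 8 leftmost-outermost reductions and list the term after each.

Answer: after 8 steps: S(S(S(S(S(S(add(SZ, SZ)))))))

Working:
  start: add(S^4(Z), add(SSZ, add(SZ, SZ)))
  [1] S(add(SSSZ, add(SSZ, add(SZ, SZ))))
  [2] S(S(add(SSZ, add(SSZ, add(SZ, SZ)))))
  [3] S(S(S(add(SZ, add(SSZ, add(SZ, SZ))))))
  [4] S(S(S(S(add(Z, add(SSZ, add(SZ, SZ)))))))
  [5] S(S(S(S(add(SSZ, add(SZ, SZ))))))
  [6] S(S(S(S(S(add(SZ, add(SZ, SZ)))))))
  [7] S(S(S(S(S(S(add(Z, add(SZ, SZ))))))))
  [8] S(S(S(S(S(S(add(SZ, SZ)))))))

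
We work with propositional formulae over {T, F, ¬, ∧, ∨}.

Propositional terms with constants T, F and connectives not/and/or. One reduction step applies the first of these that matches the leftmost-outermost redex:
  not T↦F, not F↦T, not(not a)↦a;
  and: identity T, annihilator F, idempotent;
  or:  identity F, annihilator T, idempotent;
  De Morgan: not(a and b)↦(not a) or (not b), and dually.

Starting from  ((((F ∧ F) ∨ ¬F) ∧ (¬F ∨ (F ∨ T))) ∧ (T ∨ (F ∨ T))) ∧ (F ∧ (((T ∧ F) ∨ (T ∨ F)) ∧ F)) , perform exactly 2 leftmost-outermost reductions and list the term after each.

Answer: after 2 steps: ((¬F ∧ (¬F ∨ (F ∨ T))) ∧ (T ∨ (F ∨ T))) ∧ (F ∧ (((T ∧ F) ∨ (T ∨ F)) ∧ F))

Working:
  start: ((((F ∧ F) ∨ ¬F) ∧ (¬F ∨ (F ∨ T))) ∧ (T ∨ (F ∨ T))) ∧ (F ∧ (((T ∧ F) ∨ (T ∨ F)) ∧ F))
  step 1: (((F ∨ ¬F) ∧ (¬F ∨ (F ∨ T))) ∧ (T ∨ (F ∨ T))) ∧ (F ∧ (((T ∧ F) ∨ (T ∨ F)) ∧ F))
  step 2: ((¬F ∧ (¬F ∨ (F ∨ T))) ∧ (T ∨ (F ∨ T))) ∧ (F ∧ (((T ∧ F) ∨ (T ∨ F)) ∧ F))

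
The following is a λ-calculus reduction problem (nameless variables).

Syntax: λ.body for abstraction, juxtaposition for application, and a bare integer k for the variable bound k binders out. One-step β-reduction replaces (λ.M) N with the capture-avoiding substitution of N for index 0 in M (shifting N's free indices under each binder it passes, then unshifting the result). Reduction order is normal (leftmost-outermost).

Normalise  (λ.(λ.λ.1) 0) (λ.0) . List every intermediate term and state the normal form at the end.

  start: (λ.(λ.λ.1) 0) (λ.0)
  →1  (λ.λ.1) (λ.0)
  →2  λ.λ.0

Answer: normal form = λ.λ.0  (in 2 steps)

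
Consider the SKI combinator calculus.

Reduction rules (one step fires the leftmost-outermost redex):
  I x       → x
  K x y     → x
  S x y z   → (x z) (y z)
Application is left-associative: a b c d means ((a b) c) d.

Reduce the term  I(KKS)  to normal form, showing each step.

  start: I(KKS)
  →1  KKS
  →2  K

Answer: normal form = K  (in 2 steps)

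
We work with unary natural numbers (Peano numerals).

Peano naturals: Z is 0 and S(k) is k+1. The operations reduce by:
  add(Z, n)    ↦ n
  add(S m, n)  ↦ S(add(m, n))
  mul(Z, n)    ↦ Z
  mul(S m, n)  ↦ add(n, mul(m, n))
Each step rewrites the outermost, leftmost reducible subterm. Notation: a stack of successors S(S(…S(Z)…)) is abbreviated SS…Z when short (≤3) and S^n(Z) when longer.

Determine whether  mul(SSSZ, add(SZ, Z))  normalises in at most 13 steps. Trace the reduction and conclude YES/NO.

  start: mul(SSSZ, add(SZ, Z))
  →1  add(add(SZ, Z), mul(SSZ, add(SZ, Z)))
  →2  add(S(add(Z, Z)), mul(SSZ, add(SZ, Z)))
  →3  S(add(add(Z, Z), mul(SSZ, add(SZ, Z))))
  →4  S(add(Z, mul(SSZ, add(SZ, Z))))
  →5  S(mul(SSZ, add(SZ, Z)))
  →6  S(add(add(SZ, Z), mul(SZ, add(SZ, Z))))
  →7  S(add(S(add(Z, Z)), mul(SZ, add(SZ, Z))))
  →8  S(S(add(add(Z, Z), mul(SZ, add(SZ, Z)))))
  →9  S(S(add(Z, mul(SZ, add(SZ, Z)))))
  →10  S(S(mul(SZ, add(SZ, Z))))
  →11  S(S(add(add(SZ, Z), mul(Z, add(SZ, Z)))))
  →12  S(S(add(S(add(Z, Z)), mul(Z, add(SZ, Z)))))
  →13  S(S(S(add(add(Z, Z), mul(Z, add(SZ, Z))))))

Answer: NO — after 13 steps the term is S(S(S(add(add(Z, Z), mul(Z, add(SZ, Z)))))), not yet normal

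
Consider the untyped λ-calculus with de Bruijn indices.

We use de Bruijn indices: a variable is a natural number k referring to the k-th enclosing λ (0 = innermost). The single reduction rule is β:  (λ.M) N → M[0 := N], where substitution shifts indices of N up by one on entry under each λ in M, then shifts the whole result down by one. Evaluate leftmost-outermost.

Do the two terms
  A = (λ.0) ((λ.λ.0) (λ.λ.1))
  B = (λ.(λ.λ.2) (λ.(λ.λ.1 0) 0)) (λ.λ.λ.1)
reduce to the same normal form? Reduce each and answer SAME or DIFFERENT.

Answer: DIFFERENT — A ⇓ λ.0, B ⇓ λ.λ.λ.λ.1

Working:
Term A:
  start: (λ.0) ((λ.λ.0) (λ.λ.1))
  step 1: (λ.λ.0) (λ.λ.1)
  step 2: λ.0

Term B:
  start: (λ.(λ.λ.2) (λ.(λ.λ.1 0) 0)) (λ.λ.λ.1)
  step 1: (λ.λ.λ.λ.λ.1) (λ.(λ.λ.1 0) 0)
  step 2: λ.λ.λ.λ.1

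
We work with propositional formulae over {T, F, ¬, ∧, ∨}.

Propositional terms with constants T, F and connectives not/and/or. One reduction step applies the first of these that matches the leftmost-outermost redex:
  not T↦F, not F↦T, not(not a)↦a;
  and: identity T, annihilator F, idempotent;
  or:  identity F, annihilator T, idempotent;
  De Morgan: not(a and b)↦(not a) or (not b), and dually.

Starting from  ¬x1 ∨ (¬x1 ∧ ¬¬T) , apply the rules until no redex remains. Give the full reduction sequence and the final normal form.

Answer: normal form = ¬x1  (in 3 steps)

Reduction:
  start: ¬x1 ∨ (¬x1 ∧ ¬¬T)
  step 1: ¬x1 ∨ (¬x1 ∧ T)
  step 2: ¬x1 ∨ ¬x1
  step 3: ¬x1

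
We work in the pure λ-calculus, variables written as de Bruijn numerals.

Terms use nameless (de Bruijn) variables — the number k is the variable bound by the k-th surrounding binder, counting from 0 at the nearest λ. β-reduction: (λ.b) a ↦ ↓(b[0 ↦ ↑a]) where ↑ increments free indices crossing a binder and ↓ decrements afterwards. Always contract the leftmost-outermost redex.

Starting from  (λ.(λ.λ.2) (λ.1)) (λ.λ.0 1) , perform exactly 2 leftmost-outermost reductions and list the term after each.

Answer: after 2 steps: λ.λ.λ.0 1

Working:
  start: (λ.(λ.λ.2) (λ.1)) (λ.λ.0 1)
  →1  (λ.λ.λ.λ.0 1) (λ.λ.λ.0 1)
  →2  λ.λ.λ.0 1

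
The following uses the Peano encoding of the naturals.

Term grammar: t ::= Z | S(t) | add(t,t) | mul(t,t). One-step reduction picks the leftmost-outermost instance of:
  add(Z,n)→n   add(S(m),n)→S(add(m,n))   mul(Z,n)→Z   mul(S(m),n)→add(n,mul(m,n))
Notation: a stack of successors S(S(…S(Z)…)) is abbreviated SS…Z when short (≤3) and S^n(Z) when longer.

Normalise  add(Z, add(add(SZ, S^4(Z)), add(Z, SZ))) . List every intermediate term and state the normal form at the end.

Answer: normal form = S^6(Z)  (in 10 steps)

Reduction:
  start: add(Z, add(add(SZ, S^4(Z)), add(Z, SZ)))
  [1] add(add(SZ, S^4(Z)), add(Z, SZ))
  [2] add(S(add(Z, S^4(Z))), add(Z, SZ))
  [3] S(add(add(Z, S^4(Z)), add(Z, SZ)))
  [4] S(add(S^4(Z), add(Z, SZ)))
  [5] S(S(add(SSSZ, add(Z, SZ))))
  [6] S(S(S(add(SSZ, add(Z, SZ)))))
  [7] S(S(S(S(add(SZ, add(Z, SZ))))))
  [8] S(S(S(S(S(add(Z, add(Z, SZ)))))))
  [9] S(S(S(S(S(add(Z, SZ))))))
  [10] S^6(Z)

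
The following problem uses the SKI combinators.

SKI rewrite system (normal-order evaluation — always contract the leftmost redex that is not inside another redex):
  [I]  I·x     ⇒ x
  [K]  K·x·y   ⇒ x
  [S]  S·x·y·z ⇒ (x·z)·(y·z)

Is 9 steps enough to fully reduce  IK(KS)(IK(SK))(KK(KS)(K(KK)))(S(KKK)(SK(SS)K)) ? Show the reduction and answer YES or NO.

Answer: YES — reaches normal form S(SKK) in 6 ≤ 9 steps

Derivation:
  start: IK(KS)(IK(SK))(KK(KS)(K(KK)))(S(KKK)(SK(SS)K))
  [1] K(KS)(IK(SK))(KK(KS)(K(KK)))(S(KKK)(SK(SS)K))
  [2] KS(KK(KS)(K(KK)))(S(KKK)(SK(SS)K))
  [3] S(S(KKK)(SK(SS)K))
  [4] S(SK(SK(SS)K))
  [5] S(SK(KK(SSK)))
  [6] S(SKK)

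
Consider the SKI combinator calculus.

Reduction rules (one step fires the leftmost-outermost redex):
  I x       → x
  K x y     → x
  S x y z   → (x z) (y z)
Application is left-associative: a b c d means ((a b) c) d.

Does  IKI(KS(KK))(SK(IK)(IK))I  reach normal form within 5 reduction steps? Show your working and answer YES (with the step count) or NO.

  start: IKI(KS(KK))(SK(IK)(IK))I
  →1  KI(KS(KK))(SK(IK)(IK))I
  →2  I(SK(IK)(IK))I
  →3  SK(IK)(IK)I
  →4  K(IK)(IK(IK))I
  →5  IKI

Answer: NO — after 5 steps the term is IKI, not yet normal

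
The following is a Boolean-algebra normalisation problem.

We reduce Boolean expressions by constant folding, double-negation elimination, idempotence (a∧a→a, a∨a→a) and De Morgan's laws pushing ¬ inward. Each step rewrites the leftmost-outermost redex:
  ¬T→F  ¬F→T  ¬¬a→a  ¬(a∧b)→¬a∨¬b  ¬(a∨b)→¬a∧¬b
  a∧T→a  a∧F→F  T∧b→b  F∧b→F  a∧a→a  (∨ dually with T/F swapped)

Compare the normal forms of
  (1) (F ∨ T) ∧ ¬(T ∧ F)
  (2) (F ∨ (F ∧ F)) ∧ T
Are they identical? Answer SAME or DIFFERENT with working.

Answer: DIFFERENT — A ⇓ T, B ⇓ F

Working:
Term A:
  start: (F ∨ T) ∧ ¬(T ∧ F)
  [1] T ∧ ¬(T ∧ F)
  [2] ¬(T ∧ F)
  [3] ¬T ∨ ¬F
  [4] F ∨ ¬F
  [5] ¬F
  [6] T

Term B:
  start: (F ∨ (F ∧ F)) ∧ T
  [1] F ∨ (F ∧ F)
  [2] F ∧ F
  [3] F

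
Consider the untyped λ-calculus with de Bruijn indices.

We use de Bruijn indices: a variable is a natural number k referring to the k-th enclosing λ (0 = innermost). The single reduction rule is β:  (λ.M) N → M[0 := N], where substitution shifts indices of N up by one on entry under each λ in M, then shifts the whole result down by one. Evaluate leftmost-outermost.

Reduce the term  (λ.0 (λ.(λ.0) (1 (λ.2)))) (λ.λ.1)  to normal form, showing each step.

  start: (λ.0 (λ.(λ.0) (1 (λ.2)))) (λ.λ.1)
  →1  (λ.λ.1) (λ.(λ.0) ((λ.λ.1) (λ.λ.λ.1)))
  →2  λ.λ.(λ.0) ((λ.λ.1) (λ.λ.λ.1))
  →3  λ.λ.(λ.λ.1) (λ.λ.λ.1)
  →4  λ.λ.λ.λ.λ.λ.1

Answer: normal form = λ.λ.λ.λ.λ.λ.1  (in 4 steps)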